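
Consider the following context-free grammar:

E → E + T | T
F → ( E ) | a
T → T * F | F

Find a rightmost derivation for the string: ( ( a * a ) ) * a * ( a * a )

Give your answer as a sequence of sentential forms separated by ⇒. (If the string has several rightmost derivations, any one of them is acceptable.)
Start with E.
Step 1: the rightmost non-terminal is E; apply E → T:  T
Step 2: the rightmost non-terminal is T; apply T → T * F:  T * F
Step 3: the rightmost non-terminal is F; apply F → ( E ):  T * ( E )
Step 4: the rightmost non-terminal is E; apply E → T:  T * ( T )
Step 5: the rightmost non-terminal is T; apply T → T * F:  T * ( T * F )
Step 6: the rightmost non-terminal is F; apply F → a:  T * ( T * a )
Step 7: the rightmost non-terminal is T; apply T → F:  T * ( F * a )
Step 8: the rightmost non-terminal is F; apply F → a:  T * ( a * a )
Step 9: the rightmost non-terminal is T; apply T → T * F:  T * F * ( a * a )
Step 10: the rightmost non-terminal is F; apply F → a:  T * a * ( a * a )
Step 11: the rightmost non-terminal is T; apply T → F:  F * a * ( a * a )
Step 12: the rightmost non-terminal is F; apply F → ( E ):  ( E ) * a * ( a * a )
Step 13: the rightmost non-terminal is E; apply E → T:  ( T ) * a * ( a * a )
Step 14: the rightmost non-terminal is T; apply T → F:  ( F ) * a * ( a * a )
Step 15: the rightmost non-terminal is F; apply F → ( E ):  ( ( E ) ) * a * ( a * a )
Step 16: the rightmost non-terminal is E; apply E → T:  ( ( T ) ) * a * ( a * a )
Step 17: the rightmost non-terminal is T; apply T → T * F:  ( ( T * F ) ) * a * ( a * a )
Step 18: the rightmost non-terminal is F; apply F → a:  ( ( T * a ) ) * a * ( a * a )
Step 19: the rightmost non-terminal is T; apply T → F:  ( ( F * a ) ) * a * ( a * a )
Step 20: the rightmost non-terminal is F; apply F → a:  ( ( a * a ) ) * a * ( a * a )

Final answer: E ⇒ T ⇒ T * F ⇒ T * ( E ) ⇒ T * ( T ) ⇒ T * ( T * F ) ⇒ T * ( T * a ) ⇒ T * ( F * a ) ⇒ T * ( a * a ) ⇒ T * F * ( a * a ) ⇒ T * a * ( a * a ) ⇒ F * a * ( a * a ) ⇒ ( E ) * a * ( a * a ) ⇒ ( T ) * a * ( a * a ) ⇒ ( F ) * a * ( a * a ) ⇒ ( ( E ) ) * a * ( a * a ) ⇒ ( ( T ) ) * a * ( a * a ) ⇒ ( ( T * F ) ) * a * ( a * a ) ⇒ ( ( T * a ) ) * a * ( a * a ) ⇒ ( ( F * a ) ) * a * ( a * a ) ⇒ ( ( a * a ) ) * a * ( a * a )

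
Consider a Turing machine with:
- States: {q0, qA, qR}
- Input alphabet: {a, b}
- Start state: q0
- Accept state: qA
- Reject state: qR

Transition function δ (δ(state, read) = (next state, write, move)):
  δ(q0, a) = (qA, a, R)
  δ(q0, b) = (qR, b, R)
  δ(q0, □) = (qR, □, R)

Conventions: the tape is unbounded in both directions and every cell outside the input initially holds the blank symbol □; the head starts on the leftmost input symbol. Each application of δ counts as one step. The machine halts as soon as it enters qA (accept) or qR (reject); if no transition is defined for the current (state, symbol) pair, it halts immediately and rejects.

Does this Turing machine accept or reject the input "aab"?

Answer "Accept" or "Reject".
Step 0: [q0]aab (head at position 0)
Step 1: δ(q0, a) = (qA, a, R)  ⊢  a[qA]ab (head at position 1)
The machine is in qA, so it halts and accepts.

Final answer: Accept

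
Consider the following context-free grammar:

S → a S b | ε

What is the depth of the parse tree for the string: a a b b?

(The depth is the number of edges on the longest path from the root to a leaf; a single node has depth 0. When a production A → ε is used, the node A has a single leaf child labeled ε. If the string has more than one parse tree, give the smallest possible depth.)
The only parse tree applies S → a S b 2 times (once per matching a…b pair) and then S → ε.
The S nodes sit at depths 0, 1, …, 2; the innermost S (depth 2) has the single child ε at depth 3.
The terminal leaves a, b are at depths 1..2, so the longest root-to-leaf path is S → S → … → S → ε with 3 edges.
Depth = 3.

Final answer: 3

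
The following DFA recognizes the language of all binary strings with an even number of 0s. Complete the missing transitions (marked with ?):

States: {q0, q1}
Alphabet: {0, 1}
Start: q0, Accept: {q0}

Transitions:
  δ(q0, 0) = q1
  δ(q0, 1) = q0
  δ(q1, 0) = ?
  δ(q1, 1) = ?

What each state remembers (consistent with the given transitions and accept states):
  q0: an even number of 0s has been read so far
  q1: an odd number of 0s has been read so far
Filling in the missing entries:
  δ(q1, 0): in q1 (an odd number of 0s has been read so far), after reading 0 we have: an even number of 0s has been read so far → q0
  δ(q1, 1): in q1 (an odd number of 0s has been read so far), after reading 1 we have: an odd number of 0s has been read so far → q1

Final answer: δ(q1, 0) = q0; δ(q1, 1) = q1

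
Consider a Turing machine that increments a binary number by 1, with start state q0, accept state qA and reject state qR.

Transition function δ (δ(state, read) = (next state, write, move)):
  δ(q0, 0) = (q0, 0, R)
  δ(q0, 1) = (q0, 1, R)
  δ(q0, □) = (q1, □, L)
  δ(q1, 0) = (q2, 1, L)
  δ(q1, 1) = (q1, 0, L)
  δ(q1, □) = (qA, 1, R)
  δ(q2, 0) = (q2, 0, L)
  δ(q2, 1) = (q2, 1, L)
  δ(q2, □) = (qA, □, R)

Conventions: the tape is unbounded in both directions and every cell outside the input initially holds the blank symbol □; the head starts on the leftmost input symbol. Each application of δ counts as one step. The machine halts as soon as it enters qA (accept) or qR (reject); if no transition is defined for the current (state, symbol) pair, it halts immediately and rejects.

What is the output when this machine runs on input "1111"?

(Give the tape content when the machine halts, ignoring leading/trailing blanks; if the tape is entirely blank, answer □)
Step 0: [q0]1111 (head at position 0)
Step 1: δ(q0, 1) = (q0, 1, R)  ⊢  1[q0]111 (head at position 1)
Step 2: δ(q0, 1) = (q0, 1, R)  ⊢  11[q0]11 (head at position 2)
Step 3: δ(q0, 1) = (q0, 1, R)  ⊢  111[q0]1 (head at position 3)
Step 4: δ(q0, 1) = (q0, 1, R)  ⊢  1111[q0]□ (head at position 4)
Step 5: δ(q0, □) = (q1, □, L)  ⊢  111[q1]1□ (head at position 3)
Step 6: δ(q1, 1) = (q1, 0, L)  ⊢  11[q1]10□ (head at position 2)
Step 7: δ(q1, 1) = (q1, 0, L)  ⊢  1[q1]100□ (head at position 1)
Step 8: δ(q1, 1) = (q1, 0, L)  ⊢  [q1]1000□ (head at position 0)
Step 9: δ(q1, 1) = (q1, 0, L)  ⊢  [q1]□0000□ (head at position -1)
Step 10: δ(q1, □) = (qA, 1, R)  ⊢  1[qA]0000□ (head at position 0)
The machine is in qA, so it halts and accepts.
Tape content when halted (ignoring surrounding blanks): 10000

Final answer: Output: 10000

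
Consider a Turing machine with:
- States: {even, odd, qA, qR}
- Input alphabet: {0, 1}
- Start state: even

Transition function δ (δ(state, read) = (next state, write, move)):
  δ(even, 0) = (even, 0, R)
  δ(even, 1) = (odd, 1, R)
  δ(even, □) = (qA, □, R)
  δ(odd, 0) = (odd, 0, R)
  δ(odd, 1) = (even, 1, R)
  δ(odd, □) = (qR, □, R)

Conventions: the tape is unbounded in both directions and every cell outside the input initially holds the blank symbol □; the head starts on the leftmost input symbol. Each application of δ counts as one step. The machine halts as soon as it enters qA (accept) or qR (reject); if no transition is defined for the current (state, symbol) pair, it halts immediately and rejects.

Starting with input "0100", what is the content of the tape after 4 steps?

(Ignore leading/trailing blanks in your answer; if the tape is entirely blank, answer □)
Step 0: [even]0100 (head at position 0)
Step 1: δ(even, 0) = (even, 0, R)  ⊢  0[even]100 (head at position 1)
Step 2: δ(even, 1) = (odd, 1, R)  ⊢  01[odd]00 (head at position 2)
Step 3: δ(odd, 0) = (odd, 0, R)  ⊢  010[odd]0 (head at position 3)
Step 4: δ(odd, 0) = (odd, 0, R)  ⊢  0100[odd]□ (head at position 4)
Tape after 4 steps (ignoring surrounding blanks): 0100

Final answer: Tape: 0100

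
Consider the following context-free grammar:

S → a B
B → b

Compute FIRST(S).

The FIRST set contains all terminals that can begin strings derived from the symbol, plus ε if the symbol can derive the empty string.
S has the single production S → a B, whose right-hand side begins with the terminal a. So FIRST(S) = {a}.

Final answer: {a}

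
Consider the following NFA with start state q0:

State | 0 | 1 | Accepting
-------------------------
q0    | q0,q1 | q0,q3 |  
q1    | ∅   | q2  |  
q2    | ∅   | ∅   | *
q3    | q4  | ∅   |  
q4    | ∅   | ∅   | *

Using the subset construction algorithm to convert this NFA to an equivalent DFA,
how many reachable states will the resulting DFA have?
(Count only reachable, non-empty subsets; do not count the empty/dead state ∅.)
Start subset: {q0}
{q0}: on 0 → {q0, q1}, on 1 → {q0, q3}
{q0, q1}: on 0 → {q0, q1}, on 1 → {q0, q2, q3}
{q0, q3}: on 0 → {q0, q1, q4}, on 1 → {q0, q3}
{q0, q2, q3}: on 0 → {q0, q1, q4}, on 1 → {q0, q3}
{q0, q1, q4}: on 0 → {q0, q1}, on 1 → {q0, q2, q3}
Reachable non-empty subsets: {q0}, {q0, q1}, {q0, q3}, {q0, q2, q3}, {q0, q1, q4} — 5 in total.

Final answer: 5 states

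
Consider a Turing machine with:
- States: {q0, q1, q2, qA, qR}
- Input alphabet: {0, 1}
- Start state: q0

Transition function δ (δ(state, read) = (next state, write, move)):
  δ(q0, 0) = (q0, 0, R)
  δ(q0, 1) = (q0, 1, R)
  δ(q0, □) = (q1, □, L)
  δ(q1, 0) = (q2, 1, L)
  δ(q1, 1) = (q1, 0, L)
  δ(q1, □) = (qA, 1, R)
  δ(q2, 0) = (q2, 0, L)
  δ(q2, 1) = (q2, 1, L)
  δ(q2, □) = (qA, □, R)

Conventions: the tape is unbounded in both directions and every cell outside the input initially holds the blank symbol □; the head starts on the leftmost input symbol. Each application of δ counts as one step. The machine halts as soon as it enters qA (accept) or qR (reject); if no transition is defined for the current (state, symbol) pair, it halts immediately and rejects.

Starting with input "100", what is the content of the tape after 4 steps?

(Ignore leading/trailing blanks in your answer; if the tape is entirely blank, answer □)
Step 0: [q0]100 (head at position 0)
Step 1: δ(q0, 1) = (q0, 1, R)  ⊢  1[q0]00 (head at position 1)
Step 2: δ(q0, 0) = (q0, 0, R)  ⊢  10[q0]0 (head at position 2)
Step 3: δ(q0, 0) = (q0, 0, R)  ⊢  100[q0]□ (head at position 3)
Step 4: δ(q0, □) = (q1, □, L)  ⊢  10[q1]0□ (head at position 2)
Tape after 4 steps (ignoring surrounding blanks): 100

Final answer: Tape: 100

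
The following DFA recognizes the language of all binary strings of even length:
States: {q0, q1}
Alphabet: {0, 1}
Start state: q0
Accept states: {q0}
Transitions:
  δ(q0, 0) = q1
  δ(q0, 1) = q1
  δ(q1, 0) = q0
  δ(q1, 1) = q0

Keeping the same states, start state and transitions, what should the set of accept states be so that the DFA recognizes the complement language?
The DFA is complete (every state has a transition on every symbol), so the complement
is recognized by the same DFA with accepting and non-accepting states swapped.
Original accept states: {q0}
Complement accept states = All states - Original accept states
= {q0, q1} - {q0}
= {q1}
Complement language: strings of ODD length

Final answer: {q1}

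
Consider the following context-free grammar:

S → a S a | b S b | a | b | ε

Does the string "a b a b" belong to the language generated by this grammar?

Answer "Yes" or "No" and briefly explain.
Every production places the same symbol at both ends (or yields a single symbol / ε), so every derived string is a palindrome. a b a b reversed is b a b a ≠ a b a b, so it is not a palindrome and cannot be derived (already the first step fails: the string starts with a but ends with b, so neither S → a S a nor S → b S b fits).

Final answer: No - no valid derivation exists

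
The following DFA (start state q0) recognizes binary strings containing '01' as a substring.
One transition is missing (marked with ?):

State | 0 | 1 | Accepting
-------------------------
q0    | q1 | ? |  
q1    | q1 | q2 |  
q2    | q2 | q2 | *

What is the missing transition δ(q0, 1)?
q0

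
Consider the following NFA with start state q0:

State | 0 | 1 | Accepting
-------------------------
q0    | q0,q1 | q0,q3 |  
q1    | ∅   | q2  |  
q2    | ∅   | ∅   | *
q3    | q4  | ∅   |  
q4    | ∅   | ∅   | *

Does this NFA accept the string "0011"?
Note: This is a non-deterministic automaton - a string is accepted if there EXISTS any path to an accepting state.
Track the set of states the NFA could be in: start {q0}
Read '0': {q0} → {q0, q1}
Read '0': {q0, q1} → {q0, q1}
Read '1': {q0, q1} → {q0, q2, q3}
Read '1': {q0, q2, q3} → {q0, q3}
Final set {q0, q3} contains no accepting state → rejected.

Final answer: No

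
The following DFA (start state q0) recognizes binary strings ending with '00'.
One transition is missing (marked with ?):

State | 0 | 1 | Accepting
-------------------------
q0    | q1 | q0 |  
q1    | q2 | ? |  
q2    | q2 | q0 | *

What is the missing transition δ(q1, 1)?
q0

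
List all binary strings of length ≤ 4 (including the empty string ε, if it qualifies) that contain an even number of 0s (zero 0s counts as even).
Checking every binary string of length 0 to 4:
  Length 0: accepted: ε | rejected: (none)
  Length 1: accepted: 1 | rejected: 0
  Length 2: accepted: 00, 11 | rejected: 01, 10
  Length 3: accepted: 001, 010, 100, 111 | rejected: 000, 011, 101, 110
  Length 4: accepted: 0000, 0011, 0101, 0110, 1001, 1010, 1100, 1111 | rejected: 0001, 0010, 0100, 0111, 1000, 1011, 1101, 1110
Total: 16 string(s).

Final answer: ε, 1, 00, 11, 001, 010, 100, 111, 0000, 0011, 0101, 0110, 1001, 1010, 1100, 1111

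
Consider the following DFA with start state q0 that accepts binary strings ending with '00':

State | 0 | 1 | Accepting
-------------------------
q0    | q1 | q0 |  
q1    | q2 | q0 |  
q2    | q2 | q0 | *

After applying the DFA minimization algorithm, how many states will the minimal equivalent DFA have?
All 3 states are reachable from q0, so none can be removed as unreachable.
Table-filling: first mark every (accepting, non-accepting) pair as distinguishable (accepting: {q2}; non-accepting: {q0, q1}).
Round 1: (q0, q1) on '0' go to q1 and q2, already distinguishable → mark.
Every pair of states is distinguishable, so the DFA is already minimal.
Equivalence classes: {q0}, {q1}, {q2} → 3 states.

Final answer: 3 states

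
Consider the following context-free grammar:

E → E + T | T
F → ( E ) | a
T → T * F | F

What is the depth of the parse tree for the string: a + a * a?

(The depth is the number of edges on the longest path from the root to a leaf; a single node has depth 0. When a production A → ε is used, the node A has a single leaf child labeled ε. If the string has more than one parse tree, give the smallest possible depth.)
The grammar is unambiguous; the parse tree of a + a * a is:
E → E + T at the root (depth 0).
  Left E (depth 1) → T (2) → F (3) → a (4).
  Right T (depth 1) → T * F; that T (2) → F (3) → a (4); F (2) → a (3).
The longest root-to-leaf paths have 4 edges.
Depth = 4.

Final answer: 4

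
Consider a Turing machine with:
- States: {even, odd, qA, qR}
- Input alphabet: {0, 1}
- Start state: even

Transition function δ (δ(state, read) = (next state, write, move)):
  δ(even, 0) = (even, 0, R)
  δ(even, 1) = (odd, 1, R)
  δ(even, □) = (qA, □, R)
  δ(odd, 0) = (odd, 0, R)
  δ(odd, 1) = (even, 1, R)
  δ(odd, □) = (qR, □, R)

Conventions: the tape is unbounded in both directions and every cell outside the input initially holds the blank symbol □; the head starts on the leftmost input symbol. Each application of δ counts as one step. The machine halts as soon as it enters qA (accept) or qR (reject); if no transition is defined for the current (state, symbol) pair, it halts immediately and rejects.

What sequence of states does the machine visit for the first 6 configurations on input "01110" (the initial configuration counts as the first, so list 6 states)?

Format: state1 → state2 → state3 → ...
Step 0: [even]01110 (head at position 0)
Step 1: δ(even, 0) = (even, 0, R)  ⊢  0[even]1110 (head at position 1)
Step 2: δ(even, 1) = (odd, 1, R)  ⊢  01[odd]110 (head at position 2)
Step 3: δ(odd, 1) = (even, 1, R)  ⊢  011[even]10 (head at position 3)
Step 4: δ(even, 1) = (odd, 1, R)  ⊢  0111[odd]0 (head at position 4)
Step 5: δ(odd, 0) = (odd, 0, R)  ⊢  01110[odd]□ (head at position 5)
Reading off the states of these 6 configurations: even → even → odd → even → odd → odd

Final answer: even → even → odd → even → odd → odd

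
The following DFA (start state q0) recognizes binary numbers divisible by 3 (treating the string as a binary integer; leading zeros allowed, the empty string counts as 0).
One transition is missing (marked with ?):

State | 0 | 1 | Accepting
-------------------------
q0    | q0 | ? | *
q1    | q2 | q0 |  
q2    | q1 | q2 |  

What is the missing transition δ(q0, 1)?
q1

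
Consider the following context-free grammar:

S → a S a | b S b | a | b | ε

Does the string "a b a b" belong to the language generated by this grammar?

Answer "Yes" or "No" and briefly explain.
Every production places the same symbol at both ends (or yields a single symbol / ε), so every derived string is a palindrome. a b a b reversed is b a b a ≠ a b a b, so it is not a palindrome and cannot be derived (already the first step fails: the string starts with a but ends with b, so neither S → a S a nor S → b S b fits).

Final answer: No - no valid derivation exists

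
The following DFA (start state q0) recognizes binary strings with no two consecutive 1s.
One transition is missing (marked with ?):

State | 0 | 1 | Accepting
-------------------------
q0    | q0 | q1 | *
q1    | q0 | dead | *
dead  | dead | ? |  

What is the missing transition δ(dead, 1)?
dead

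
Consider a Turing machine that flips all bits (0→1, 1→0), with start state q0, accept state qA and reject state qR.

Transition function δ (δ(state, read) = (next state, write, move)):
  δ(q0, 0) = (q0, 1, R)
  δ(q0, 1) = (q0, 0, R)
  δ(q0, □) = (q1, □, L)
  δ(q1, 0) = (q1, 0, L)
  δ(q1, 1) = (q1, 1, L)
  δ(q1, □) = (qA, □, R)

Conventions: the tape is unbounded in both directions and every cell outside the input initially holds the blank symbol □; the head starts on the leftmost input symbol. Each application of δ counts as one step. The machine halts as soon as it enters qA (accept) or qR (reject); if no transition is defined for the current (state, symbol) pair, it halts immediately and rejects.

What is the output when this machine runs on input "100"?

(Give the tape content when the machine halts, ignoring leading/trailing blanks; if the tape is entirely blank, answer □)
Step 0: [q0]100 (head at position 0)
Step 1: δ(q0, 1) = (q0, 0, R)  ⊢  0[q0]00 (head at position 1)
Step 2: δ(q0, 0) = (q0, 1, R)  ⊢  01[q0]0 (head at position 2)
Step 3: δ(q0, 0) = (q0, 1, R)  ⊢  011[q0]□ (head at position 3)
Step 4: δ(q0, □) = (q1, □, L)  ⊢  01[q1]1□ (head at position 2)
Step 5: δ(q1, 1) = (q1, 1, L)  ⊢  0[q1]11□ (head at position 1)
Step 6: δ(q1, 1) = (q1, 1, L)  ⊢  [q1]011□ (head at position 0)
Step 7: δ(q1, 0) = (q1, 0, L)  ⊢  [q1]□011□ (head at position -1)
Step 8: δ(q1, □) = (qA, □, R)  ⊢  □[qA]011□ (head at position 0)
The machine is in qA, so it halts and accepts.
Tape content when halted (ignoring surrounding blanks): 011

Final answer: Output: 011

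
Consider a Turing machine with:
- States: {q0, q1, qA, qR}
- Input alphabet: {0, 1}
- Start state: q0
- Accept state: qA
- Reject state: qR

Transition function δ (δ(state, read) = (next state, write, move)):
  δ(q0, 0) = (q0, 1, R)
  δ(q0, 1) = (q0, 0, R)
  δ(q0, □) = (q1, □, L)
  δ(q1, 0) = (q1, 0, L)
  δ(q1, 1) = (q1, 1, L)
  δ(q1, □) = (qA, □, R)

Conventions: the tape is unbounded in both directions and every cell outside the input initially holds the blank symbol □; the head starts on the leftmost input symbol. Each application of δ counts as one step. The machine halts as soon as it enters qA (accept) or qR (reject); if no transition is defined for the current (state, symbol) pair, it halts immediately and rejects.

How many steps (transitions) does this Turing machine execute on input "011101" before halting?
Step 0: [q0]011101 (head at position 0)
Step 1: δ(q0, 0) = (q0, 1, R)  ⊢  1[q0]11101 (head at position 1)
Step 2: δ(q0, 1) = (q0, 0, R)  ⊢  10[q0]1101 (head at position 2)
Step 3: δ(q0, 1) = (q0, 0, R)  ⊢  100[q0]101 (head at position 3)
Step 4: δ(q0, 1) = (q0, 0, R)  ⊢  1000[q0]01 (head at position 4)
Step 5: δ(q0, 0) = (q0, 1, R)  ⊢  10001[q0]1 (head at position 5)
Step 6: δ(q0, 1) = (q0, 0, R)  ⊢  100010[q0]□ (head at position 6)
Step 7: δ(q0, □) = (q1, □, L)  ⊢  10001[q1]0□ (head at position 5)
Step 8: δ(q1, 0) = (q1, 0, L)  ⊢  1000[q1]10□ (head at position 4)
Step 9: δ(q1, 1) = (q1, 1, L)  ⊢  100[q1]010□ (head at position 3)
Step 10: δ(q1, 0) = (q1, 0, L)  ⊢  10[q1]0010□ (head at position 2)
Step 11: δ(q1, 0) = (q1, 0, L)  ⊢  1[q1]00010□ (head at position 1)
Step 12: δ(q1, 0) = (q1, 0, L)  ⊢  [q1]100010□ (head at position 0)
Step 13: δ(q1, 1) = (q1, 1, L)  ⊢  [q1]□100010□ (head at position -1)
Step 14: δ(q1, □) = (qA, □, R)  ⊢  □[qA]100010□ (head at position 0)
The machine is in qA, so it halts and accepts.
Number of transitions executed: 14.

Final answer: 14 steps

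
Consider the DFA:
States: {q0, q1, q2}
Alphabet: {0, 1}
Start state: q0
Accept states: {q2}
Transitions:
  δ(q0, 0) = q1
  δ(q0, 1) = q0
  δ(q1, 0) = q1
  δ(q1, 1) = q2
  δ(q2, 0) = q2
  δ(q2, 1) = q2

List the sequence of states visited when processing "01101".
Starting at q0
Read '0': q0 -> q1
Read '1': q1 -> q2
Read '1': q2 -> q2
Read '0': q2 -> q2
Read '1': q2 -> q2

Final answer: q0 -> q1 -> q2 -> q2 -> q2 -> q2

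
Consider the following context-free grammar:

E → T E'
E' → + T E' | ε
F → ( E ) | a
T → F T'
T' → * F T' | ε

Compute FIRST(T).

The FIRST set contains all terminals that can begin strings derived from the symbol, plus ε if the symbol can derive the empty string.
FIRST(F): F → ( E ) contributes '(' and F → a contributes 'a', so FIRST(F) = {(, a}. F is not nullable.
FIRST(T): T → F T' begins with F, and F is not nullable, so FIRST(T) = FIRST(F) = {(, a}.

Final answer: {(, a}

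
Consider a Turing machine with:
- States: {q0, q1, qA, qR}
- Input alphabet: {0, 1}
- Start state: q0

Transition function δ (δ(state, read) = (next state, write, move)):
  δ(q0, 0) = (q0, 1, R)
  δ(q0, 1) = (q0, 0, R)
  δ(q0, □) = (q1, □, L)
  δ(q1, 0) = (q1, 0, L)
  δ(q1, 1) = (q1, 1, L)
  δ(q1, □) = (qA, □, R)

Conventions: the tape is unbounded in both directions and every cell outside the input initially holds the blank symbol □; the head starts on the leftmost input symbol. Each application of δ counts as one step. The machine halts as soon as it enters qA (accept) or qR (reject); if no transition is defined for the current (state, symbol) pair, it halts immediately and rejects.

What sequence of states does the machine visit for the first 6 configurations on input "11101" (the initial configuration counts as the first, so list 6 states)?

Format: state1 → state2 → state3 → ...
Step 0: [q0]11101 (head at position 0)
Step 1: δ(q0, 1) = (q0, 0, R)  ⊢  0[q0]1101 (head at position 1)
Step 2: δ(q0, 1) = (q0, 0, R)  ⊢  00[q0]101 (head at position 2)
Step 3: δ(q0, 1) = (q0, 0, R)  ⊢  000[q0]01 (head at position 3)
Step 4: δ(q0, 0) = (q0, 1, R)  ⊢  0001[q0]1 (head at position 4)
Step 5: δ(q0, 1) = (q0, 0, R)  ⊢  00010[q0]□ (head at position 5)
Reading off the states of these 6 configurations: q0 → q0 → q0 → q0 → q0 → q0

Final answer: q0 → q0 → q0 → q0 → q0 → q0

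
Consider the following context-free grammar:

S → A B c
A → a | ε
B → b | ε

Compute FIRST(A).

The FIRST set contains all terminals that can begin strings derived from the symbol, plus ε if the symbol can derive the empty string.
A → a contributes a; A → ε makes A nullable, contributing ε. FIRST(A) = {a, ε}.

Final answer: {a, ε}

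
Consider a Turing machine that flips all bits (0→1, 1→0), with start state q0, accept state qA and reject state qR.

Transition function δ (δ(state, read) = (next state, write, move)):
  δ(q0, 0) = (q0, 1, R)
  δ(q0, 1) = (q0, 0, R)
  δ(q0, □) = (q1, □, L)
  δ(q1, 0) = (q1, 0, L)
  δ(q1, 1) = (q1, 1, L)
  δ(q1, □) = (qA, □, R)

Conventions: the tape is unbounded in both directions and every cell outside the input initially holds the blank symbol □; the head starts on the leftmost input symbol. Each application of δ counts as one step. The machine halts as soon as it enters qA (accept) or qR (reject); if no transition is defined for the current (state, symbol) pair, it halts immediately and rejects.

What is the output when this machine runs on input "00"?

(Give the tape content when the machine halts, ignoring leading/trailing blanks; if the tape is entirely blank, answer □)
Step 0: [q0]00 (head at position 0)
Step 1: δ(q0, 0) = (q0, 1, R)  ⊢  1[q0]0 (head at position 1)
Step 2: δ(q0, 0) = (q0, 1, R)  ⊢  11[q0]□ (head at position 2)
Step 3: δ(q0, □) = (q1, □, L)  ⊢  1[q1]1□ (head at position 1)
Step 4: δ(q1, 1) = (q1, 1, L)  ⊢  [q1]11□ (head at position 0)
Step 5: δ(q1, 1) = (q1, 1, L)  ⊢  [q1]□11□ (head at position -1)
Step 6: δ(q1, □) = (qA, □, R)  ⊢  □[qA]11□ (head at position 0)
The machine is in qA, so it halts and accepts.
Tape content when halted (ignoring surrounding blanks): 11

Final answer: Output: 11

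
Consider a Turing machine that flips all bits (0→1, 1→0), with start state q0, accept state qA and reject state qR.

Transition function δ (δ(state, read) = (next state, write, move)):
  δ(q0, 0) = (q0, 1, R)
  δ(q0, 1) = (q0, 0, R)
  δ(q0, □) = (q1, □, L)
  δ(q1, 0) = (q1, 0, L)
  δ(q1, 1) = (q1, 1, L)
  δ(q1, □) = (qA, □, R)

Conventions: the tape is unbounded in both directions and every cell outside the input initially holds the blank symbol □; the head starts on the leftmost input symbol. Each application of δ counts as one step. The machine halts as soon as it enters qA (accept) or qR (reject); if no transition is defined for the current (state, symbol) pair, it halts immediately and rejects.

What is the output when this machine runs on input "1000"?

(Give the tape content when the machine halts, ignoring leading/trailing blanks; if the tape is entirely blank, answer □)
Step 0: [q0]1000 (head at position 0)
Step 1: δ(q0, 1) = (q0, 0, R)  ⊢  0[q0]000 (head at position 1)
Step 2: δ(q0, 0) = (q0, 1, R)  ⊢  01[q0]00 (head at position 2)
Step 3: δ(q0, 0) = (q0, 1, R)  ⊢  011[q0]0 (head at position 3)
Step 4: δ(q0, 0) = (q0, 1, R)  ⊢  0111[q0]□ (head at position 4)
Step 5: δ(q0, □) = (q1, □, L)  ⊢  011[q1]1□ (head at position 3)
Step 6: δ(q1, 1) = (q1, 1, L)  ⊢  01[q1]11□ (head at position 2)
Step 7: δ(q1, 1) = (q1, 1, L)  ⊢  0[q1]111□ (head at position 1)
Step 8: δ(q1, 1) = (q1, 1, L)  ⊢  [q1]0111□ (head at position 0)
Step 9: δ(q1, 0) = (q1, 0, L)  ⊢  [q1]□0111□ (head at position -1)
Step 10: δ(q1, □) = (qA, □, R)  ⊢  □[qA]0111□ (head at position 0)
The machine is in qA, so it halts and accepts.
Tape content when halted (ignoring surrounding blanks): 0111

Final answer: Output: 0111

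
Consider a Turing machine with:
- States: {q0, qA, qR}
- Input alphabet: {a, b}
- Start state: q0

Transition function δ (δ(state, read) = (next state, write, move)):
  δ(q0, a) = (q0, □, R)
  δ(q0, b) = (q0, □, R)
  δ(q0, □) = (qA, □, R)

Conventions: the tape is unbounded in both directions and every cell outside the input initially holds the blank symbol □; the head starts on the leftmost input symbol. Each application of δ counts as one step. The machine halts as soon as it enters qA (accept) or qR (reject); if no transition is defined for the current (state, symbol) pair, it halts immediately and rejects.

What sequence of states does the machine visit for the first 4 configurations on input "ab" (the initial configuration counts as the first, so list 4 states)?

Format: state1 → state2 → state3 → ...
Step 0: [q0]ab (head at position 0)
Step 1: δ(q0, a) = (q0, □, R)  ⊢  □[q0]b (head at position 1)
Step 2: δ(q0, b) = (q0, □, R)  ⊢  □□[q0]□ (head at position 2)
Step 3: δ(q0, □) = (qA, □, R)  ⊢  □□□[qA]□ (head at position 3)
Reading off the states of these 4 configurations: q0 → q0 → q0 → qA

Final answer: q0 → q0 → q0 → qA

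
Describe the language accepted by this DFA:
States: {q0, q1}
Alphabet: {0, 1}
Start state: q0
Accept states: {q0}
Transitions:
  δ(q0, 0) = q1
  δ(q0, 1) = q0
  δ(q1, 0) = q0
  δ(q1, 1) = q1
Analyzing the DFA structure:
Start state: q0
Accept states: {q0}
Interpreting what each state remembers (checking against the transitions):
  q0: an even number of 0s has been read so far
  q1: an odd number of 0s has been read so far
  δ(q0, 0): in q0 (an even number of 0s has been read so far), after reading 0 we have: an odd number of 0s has been read so far → q1
  δ(q0, 1): in q0 (an even number of 0s has been read so far), after reading 1 we have: an even number of 0s has been read so far → q0
  δ(q1, 0): in q1 (an odd number of 0s has been read so far), after reading 0 we have: an even number of 0s has been read so far → q0
  δ(q1, 1): in q1 (an odd number of 0s has been read so far), after reading 1 we have: an odd number of 0s has been read so far → q1
A string is accepted iff it ends in {q0}, i.e. an even number of 0s has been read so far.
Language: All binary strings with an even number of 0s

Final answer: All binary strings with an even number of 0s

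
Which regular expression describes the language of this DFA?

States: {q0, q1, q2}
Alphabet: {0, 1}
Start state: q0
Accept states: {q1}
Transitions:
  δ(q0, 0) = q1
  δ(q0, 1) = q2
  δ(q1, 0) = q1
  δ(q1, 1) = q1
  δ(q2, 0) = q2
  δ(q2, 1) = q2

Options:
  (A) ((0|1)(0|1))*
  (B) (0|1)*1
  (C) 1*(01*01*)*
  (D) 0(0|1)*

Testing sample strings against the DFA:
  '10' -> rejected
  '00011' -> accepted
  '01' -> accepted
  '000' -> accepted
Checking each option for a counterexample:
  (A) ((0|1)(0|1))*: ε is rejected by the DFA but matches the regex → eliminated
  (B) (0|1)*1: '0' is accepted by the DFA but does not match the regex → eliminated
  (C) 1*(01*01*)*: ε is rejected by the DFA but matches the regex → eliminated
  (D) 0(0|1)*: agrees with the DFA on all strings of length ≤ 4
Only (D) 0(0|1)* is consistent with the DFA.

Final answer: (D) 0(0|1)*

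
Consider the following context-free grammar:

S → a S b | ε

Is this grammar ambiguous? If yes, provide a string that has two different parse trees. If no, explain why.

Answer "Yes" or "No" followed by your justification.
At every step exactly one production applies: if the remaining string to generate is non-empty it starts with a and ends with b, forcing S → a S b; if it is empty, S → ε is forced. Hence each string a^n b^n has exactly one derivation (S → a S b applied n times, then S → ε) and one parse tree.

Final answer: No - the grammar is unambiguous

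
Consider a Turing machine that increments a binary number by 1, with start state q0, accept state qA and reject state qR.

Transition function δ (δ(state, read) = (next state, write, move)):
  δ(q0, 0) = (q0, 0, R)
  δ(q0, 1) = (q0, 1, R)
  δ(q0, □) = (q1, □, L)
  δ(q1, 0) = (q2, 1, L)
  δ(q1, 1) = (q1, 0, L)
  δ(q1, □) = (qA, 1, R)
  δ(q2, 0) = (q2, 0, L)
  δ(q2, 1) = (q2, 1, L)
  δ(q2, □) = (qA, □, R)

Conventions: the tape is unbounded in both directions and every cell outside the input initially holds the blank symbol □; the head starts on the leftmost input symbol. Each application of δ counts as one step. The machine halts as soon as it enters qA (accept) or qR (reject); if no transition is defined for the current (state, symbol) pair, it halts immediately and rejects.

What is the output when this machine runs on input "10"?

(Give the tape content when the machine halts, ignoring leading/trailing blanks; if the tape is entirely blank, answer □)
Step 0: [q0]10 (head at position 0)
Step 1: δ(q0, 1) = (q0, 1, R)  ⊢  1[q0]0 (head at position 1)
Step 2: δ(q0, 0) = (q0, 0, R)  ⊢  10[q0]□ (head at position 2)
Step 3: δ(q0, □) = (q1, □, L)  ⊢  1[q1]0□ (head at position 1)
Step 4: δ(q1, 0) = (q2, 1, L)  ⊢  [q2]11□ (head at position 0)
Step 5: δ(q2, 1) = (q2, 1, L)  ⊢  [q2]□11□ (head at position -1)
Step 6: δ(q2, □) = (qA, □, R)  ⊢  □[qA]11□ (head at position 0)
The machine is in qA, so it halts and accepts.
Tape content when halted (ignoring surrounding blanks): 11

Final answer: Output: 11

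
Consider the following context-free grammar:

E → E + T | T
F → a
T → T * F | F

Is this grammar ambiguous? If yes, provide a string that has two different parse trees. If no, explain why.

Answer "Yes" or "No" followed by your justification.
This is the standard stratified expression grammar: '+' is introduced only by the left-recursive rule E → E + T and '*' only by the left-recursive rule T → T * F, with F → a. For any string, the last '+' must be the one produced at the root E (everything after it is a T containing no '+'), and likewise within each T the last '*' is produced at its root. This fixes the parse tree uniquely (left-associative, '*' binding tighter than '+'), so every string has exactly one parse tree.

Final answer: No - the grammar is unambiguous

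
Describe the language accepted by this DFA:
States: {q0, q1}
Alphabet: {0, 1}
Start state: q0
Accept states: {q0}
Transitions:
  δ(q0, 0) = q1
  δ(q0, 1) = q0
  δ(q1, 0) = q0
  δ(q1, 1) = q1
Analyzing the DFA structure:
Start state: q0
Accept states: {q0}
Interpreting what each state remembers (checking against the transitions):
  q0: an even number of 0s has been read so far
  q1: an odd number of 0s has been read so far
  δ(q0, 0): in q0 (an even number of 0s has been read so far), after reading 0 we have: an odd number of 0s has been read so far → q1
  δ(q0, 1): in q0 (an even number of 0s has been read so far), after reading 1 we have: an even number of 0s has been read so far → q0
  δ(q1, 0): in q1 (an odd number of 0s has been read so far), after reading 0 we have: an even number of 0s has been read so far → q0
  δ(q1, 1): in q1 (an odd number of 0s has been read so far), after reading 1 we have: an odd number of 0s has been read so far → q1
A string is accepted iff it ends in {q0}, i.e. an even number of 0s has been read so far.
Language: All binary strings with an even number of 0s

Final answer: All binary strings with an even number of 0s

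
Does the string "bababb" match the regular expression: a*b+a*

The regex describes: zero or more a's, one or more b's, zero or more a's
No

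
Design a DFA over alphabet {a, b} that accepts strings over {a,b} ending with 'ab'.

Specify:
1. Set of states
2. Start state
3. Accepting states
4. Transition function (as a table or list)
One valid DFA (any DFA recognizing the same language is acceptable):
States: {q0, q1, q2}
Start: q0
Accepting: {q2}
Transitions (accepting states marked with *):
State | a | b | Accepting
-------------------------
q0    | q1 | q0 |  
q1    | q1 | q2 |  
q2    | q1 | q0 | *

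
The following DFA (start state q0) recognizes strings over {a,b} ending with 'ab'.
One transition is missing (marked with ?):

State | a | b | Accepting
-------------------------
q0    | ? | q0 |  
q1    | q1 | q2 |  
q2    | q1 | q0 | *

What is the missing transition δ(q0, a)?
q1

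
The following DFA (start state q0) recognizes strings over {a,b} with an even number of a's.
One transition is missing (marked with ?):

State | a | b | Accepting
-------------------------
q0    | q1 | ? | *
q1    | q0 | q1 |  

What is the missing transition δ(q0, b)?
q0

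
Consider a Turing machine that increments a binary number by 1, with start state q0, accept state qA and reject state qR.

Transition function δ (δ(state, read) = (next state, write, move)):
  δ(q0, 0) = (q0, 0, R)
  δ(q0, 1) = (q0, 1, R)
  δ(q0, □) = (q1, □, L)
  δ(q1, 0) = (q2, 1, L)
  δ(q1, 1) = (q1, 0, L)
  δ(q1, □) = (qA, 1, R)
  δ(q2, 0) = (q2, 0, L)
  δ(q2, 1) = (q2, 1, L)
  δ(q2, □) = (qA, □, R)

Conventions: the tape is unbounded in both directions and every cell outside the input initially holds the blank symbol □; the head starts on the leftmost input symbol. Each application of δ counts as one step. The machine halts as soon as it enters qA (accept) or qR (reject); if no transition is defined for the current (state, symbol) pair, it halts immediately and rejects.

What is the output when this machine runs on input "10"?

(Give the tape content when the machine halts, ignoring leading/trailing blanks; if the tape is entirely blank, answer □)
Step 0: [q0]10 (head at position 0)
Step 1: δ(q0, 1) = (q0, 1, R)  ⊢  1[q0]0 (head at position 1)
Step 2: δ(q0, 0) = (q0, 0, R)  ⊢  10[q0]□ (head at position 2)
Step 3: δ(q0, □) = (q1, □, L)  ⊢  1[q1]0□ (head at position 1)
Step 4: δ(q1, 0) = (q2, 1, L)  ⊢  [q2]11□ (head at position 0)
Step 5: δ(q2, 1) = (q2, 1, L)  ⊢  [q2]□11□ (head at position -1)
Step 6: δ(q2, □) = (qA, □, R)  ⊢  □[qA]11□ (head at position 0)
The machine is in qA, so it halts and accepts.
Tape content when halted (ignoring surrounding blanks): 11

Final answer: Output: 11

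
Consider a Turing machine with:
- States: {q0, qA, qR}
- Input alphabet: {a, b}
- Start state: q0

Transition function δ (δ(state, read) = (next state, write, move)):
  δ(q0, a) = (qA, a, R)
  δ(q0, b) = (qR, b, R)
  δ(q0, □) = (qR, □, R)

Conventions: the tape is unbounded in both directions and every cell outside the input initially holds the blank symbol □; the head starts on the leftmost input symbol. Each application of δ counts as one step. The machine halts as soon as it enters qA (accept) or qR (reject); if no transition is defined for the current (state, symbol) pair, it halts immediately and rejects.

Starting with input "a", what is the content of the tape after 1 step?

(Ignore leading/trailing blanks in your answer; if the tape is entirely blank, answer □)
Step 0: [q0]a (head at position 0)
Step 1: δ(q0, a) = (qA, a, R)  ⊢  a[qA]□ (head at position 1)
Tape after 1 step (ignoring surrounding blanks): a

Final answer: Tape: a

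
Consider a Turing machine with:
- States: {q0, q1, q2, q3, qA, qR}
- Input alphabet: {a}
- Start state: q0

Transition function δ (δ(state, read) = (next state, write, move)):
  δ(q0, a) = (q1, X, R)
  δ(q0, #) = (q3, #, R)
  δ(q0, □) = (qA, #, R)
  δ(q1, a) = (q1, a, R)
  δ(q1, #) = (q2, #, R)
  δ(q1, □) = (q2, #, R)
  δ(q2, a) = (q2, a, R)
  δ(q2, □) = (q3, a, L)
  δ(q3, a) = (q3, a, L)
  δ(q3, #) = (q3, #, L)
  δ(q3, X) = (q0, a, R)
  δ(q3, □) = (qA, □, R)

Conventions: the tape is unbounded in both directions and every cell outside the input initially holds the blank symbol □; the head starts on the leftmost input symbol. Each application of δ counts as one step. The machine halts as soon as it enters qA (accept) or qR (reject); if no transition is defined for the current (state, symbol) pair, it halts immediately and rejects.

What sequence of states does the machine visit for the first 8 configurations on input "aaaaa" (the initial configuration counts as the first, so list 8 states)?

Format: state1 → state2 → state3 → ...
Step 0: [q0]aaaaa (head at position 0)
Step 1: δ(q0, a) = (q1, X, R)  ⊢  X[q1]aaaa (head at position 1)
Step 2: δ(q1, a) = (q1, a, R)  ⊢  Xa[q1]aaa (head at position 2)
Step 3: δ(q1, a) = (q1, a, R)  ⊢  Xaa[q1]aa (head at position 3)
Step 4: δ(q1, a) = (q1, a, R)  ⊢  Xaaa[q1]a (head at position 4)
Step 5: δ(q1, a) = (q1, a, R)  ⊢  Xaaaa[q1]□ (head at position 5)
Step 6: δ(q1, □) = (q2, #, R)  ⊢  Xaaaa#[q2]□ (head at position 6)
Step 7: δ(q2, □) = (q3, a, L)  ⊢  Xaaaa[q3]#a (head at position 5)
Reading off the states of these 8 configurations: q0 → q1 → q1 → q1 → q1 → q1 → q2 → q3

Final answer: q0 → q1 → q1 → q1 → q1 → q1 → q2 → q3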